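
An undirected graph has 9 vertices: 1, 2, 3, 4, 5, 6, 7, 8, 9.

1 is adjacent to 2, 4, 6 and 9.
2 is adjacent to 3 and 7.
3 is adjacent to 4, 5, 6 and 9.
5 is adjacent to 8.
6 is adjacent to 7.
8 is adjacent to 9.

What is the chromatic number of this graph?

2

5 and 8 are adjacent, so at least 2 colors are needed.
2 colors suffice: color red → {1, 3, 7, 8}; color blue → {2, 4, 5, 6, 9}. No two adjacent vertices share a color.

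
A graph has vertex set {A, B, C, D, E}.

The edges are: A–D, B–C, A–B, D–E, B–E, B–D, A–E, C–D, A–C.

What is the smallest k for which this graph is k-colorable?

A, B, D, E are mutually adjacent (a clique of size 4), so at least 4 colors are needed.
A valid assignment using 4 colors: A=green, B=red, C=yellow, D=blue, E=yellow. No two adjacent vertices share a color.

4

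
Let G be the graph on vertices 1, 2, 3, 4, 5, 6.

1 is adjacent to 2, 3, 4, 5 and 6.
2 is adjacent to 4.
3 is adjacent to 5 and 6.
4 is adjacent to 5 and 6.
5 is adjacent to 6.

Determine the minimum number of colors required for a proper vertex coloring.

1, 4, 5, 6 are pairwise adjacent (a clique of size 4), so at least 4 colors are needed.
4 colors suffice: color red → {1}; color blue → {3, 4}; color green → {2, 5}; color yellow → {6}. Every edge joins two different colors.

4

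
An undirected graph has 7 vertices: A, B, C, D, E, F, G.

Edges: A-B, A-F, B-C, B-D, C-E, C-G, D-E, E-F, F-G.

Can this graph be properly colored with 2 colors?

The cycle F-A-B-C-G-F has odd length 5, so it cannot be 2-colored; at least 3 colors are needed.
So 2 colors are not enough.

No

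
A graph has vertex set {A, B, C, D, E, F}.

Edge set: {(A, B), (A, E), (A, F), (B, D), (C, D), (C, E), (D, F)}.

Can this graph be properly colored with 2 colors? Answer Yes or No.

No

The cycle E-A-B-D-C-E has odd length 5, so it cannot be 2-colored; at least 3 colors are needed.
So 2 colors are not enough.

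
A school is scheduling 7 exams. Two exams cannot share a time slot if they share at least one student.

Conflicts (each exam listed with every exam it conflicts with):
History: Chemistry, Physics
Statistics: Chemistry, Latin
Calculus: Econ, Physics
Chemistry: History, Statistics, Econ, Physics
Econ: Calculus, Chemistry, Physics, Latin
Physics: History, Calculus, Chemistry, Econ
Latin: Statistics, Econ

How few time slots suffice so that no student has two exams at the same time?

3

History, Chemistry, Physics pairwise conflict, so at least 3 time slots are needed.
A valid assignment using 3 time slots: History=3, Statistics=3, Calculus=2, Chemistry=2, Econ=3, Physics=1, Latin=1. Each listed conflict is separated.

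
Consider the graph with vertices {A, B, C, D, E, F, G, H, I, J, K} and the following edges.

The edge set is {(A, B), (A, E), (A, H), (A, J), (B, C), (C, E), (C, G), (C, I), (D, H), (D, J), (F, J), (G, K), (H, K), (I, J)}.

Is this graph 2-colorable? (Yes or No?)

No

The cycle C-I-J-A-E-C has odd length 5, so it cannot be 2-colored; at least 3 colors are needed.
So 2 colors are not enough.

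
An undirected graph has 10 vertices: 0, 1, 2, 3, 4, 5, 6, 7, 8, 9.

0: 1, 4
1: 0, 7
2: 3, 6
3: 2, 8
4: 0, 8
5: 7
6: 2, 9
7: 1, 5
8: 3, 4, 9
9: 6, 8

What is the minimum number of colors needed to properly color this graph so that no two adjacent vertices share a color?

3

The cycle 2-3-8-9-6-2 has odd length 5, so it cannot be 2-colored; at least 3 colors are needed.
A valid assignment using 3 colors: 0=a, 1=b, 2=a, 3=b, 4=b, 5=b, 6=b, 7=a, 8=a, 9=c. Every edge joins two different colors.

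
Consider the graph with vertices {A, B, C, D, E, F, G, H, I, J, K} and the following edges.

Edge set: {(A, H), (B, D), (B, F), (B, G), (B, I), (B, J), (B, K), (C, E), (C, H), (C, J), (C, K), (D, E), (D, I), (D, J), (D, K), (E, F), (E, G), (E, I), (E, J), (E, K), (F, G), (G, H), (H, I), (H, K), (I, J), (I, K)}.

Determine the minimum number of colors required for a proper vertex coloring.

B, D, I, J are mutually adjacent (a clique of size 4), so at least 4 colors are needed.
4 colors suffice: color 1 → {B, E, H}; color 2 → {A, G, J, K}; color 3 → {C, F, I}; color 4 → {D}. Every edge joins two different colors.

4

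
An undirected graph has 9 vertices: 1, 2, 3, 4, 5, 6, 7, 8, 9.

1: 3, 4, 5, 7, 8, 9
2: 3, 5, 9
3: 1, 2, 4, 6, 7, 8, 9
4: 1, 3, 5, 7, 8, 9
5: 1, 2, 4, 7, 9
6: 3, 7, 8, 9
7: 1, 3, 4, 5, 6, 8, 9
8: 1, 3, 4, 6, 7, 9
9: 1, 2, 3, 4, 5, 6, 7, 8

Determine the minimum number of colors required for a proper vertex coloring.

1, 3, 4, 7, 8, 9 form a clique, so at least 6 colors are needed.
6 colors suffice: color a → {9}; color b → {2, 7}; color c → {3, 5}; color d → {8}; color e → {1, 6}; color f → {4}. Every edge joins two different colors.

6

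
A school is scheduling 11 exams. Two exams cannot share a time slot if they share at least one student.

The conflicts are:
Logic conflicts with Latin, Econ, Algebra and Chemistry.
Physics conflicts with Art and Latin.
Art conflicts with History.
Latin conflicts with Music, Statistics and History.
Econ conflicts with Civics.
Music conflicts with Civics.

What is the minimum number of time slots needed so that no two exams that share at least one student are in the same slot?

3

The cycle Civics-Econ-Logic-Latin-Music-Civics has odd length 5, so it cannot be 2-colored; at least 3 time slots are needed.
A valid assignment using 3 time slots: Logic=2, Physics=2, Art=1, Latin=1, Econ=3, Music=2, Civics=1, Statistics=2, Algebra=1, Chemistry=1, History=2. Each listed conflict is separated.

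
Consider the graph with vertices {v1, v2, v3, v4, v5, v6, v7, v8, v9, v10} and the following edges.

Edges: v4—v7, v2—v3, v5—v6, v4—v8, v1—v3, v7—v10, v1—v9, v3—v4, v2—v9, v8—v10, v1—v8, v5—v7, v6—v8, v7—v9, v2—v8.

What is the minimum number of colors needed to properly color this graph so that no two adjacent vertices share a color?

The cycle v10-v8-v1-v9-v7-v10 has odd length 5, so it cannot be 2-colored; at least 3 colors are needed.
3 colors suffice: color red → {v3, v7, v8}; color blue → {v1, v2, v4, v6, v10}; color green → {v5, v9}. Each edge has distinct colors on its endpoints.

3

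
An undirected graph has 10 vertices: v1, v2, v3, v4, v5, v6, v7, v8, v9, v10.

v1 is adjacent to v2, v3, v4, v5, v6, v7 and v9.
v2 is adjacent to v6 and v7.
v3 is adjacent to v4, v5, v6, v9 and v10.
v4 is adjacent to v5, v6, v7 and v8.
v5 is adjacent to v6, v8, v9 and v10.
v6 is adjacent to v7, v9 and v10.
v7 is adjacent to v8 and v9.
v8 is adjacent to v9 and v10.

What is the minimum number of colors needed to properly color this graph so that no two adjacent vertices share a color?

5

v1, v3, v4, v5, v6 form a clique, so at least 5 colors are needed.
5 colors suffice: color 1 → {v6, v8}; color 2 → {v5, v7}; color 3 → {v1, v10}; color 4 → {v2, v4, v9}; color 5 → {v3}. Each edge has distinct colors on its endpoints.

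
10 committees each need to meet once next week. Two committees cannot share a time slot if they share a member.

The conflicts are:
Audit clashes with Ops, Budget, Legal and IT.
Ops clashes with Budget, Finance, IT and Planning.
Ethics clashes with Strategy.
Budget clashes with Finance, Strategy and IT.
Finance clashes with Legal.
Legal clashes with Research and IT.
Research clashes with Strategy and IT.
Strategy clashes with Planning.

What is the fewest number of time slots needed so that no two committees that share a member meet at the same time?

Audit, Ops, Budget, IT are mutually in conflict, so at least 4 time slots are needed.
4 time slots suffice: time slot 1 → {Ops, Legal, Strategy}; time slot 2 → {Ethics, Finance, IT, Planning}; time slot 3 → {Budget, Research}; time slot 4 → {Audit}. No two conflicting committees share a time slot.

4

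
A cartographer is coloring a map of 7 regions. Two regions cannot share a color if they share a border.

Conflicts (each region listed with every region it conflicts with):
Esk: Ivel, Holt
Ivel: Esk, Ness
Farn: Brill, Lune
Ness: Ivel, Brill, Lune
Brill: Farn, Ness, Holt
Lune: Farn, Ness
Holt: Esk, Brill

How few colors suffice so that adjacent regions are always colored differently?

The cycle Ivel-Ness-Brill-Holt-Esk-Ivel has odd length 5, so it cannot be 2-colored; at least 3 colors are needed.
3 colors suffice: color 1 → {Ivel, Brill, Lune}; color 2 → {Farn, Ness, Holt}; color 3 → {Esk}. Each listed conflict is separated.

3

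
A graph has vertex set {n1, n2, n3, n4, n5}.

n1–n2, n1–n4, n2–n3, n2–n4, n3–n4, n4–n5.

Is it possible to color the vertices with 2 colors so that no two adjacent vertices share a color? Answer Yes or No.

No

n1, n2, n4 are mutually adjacent, so at least 3 colors are needed.
So 2 colors are not enough.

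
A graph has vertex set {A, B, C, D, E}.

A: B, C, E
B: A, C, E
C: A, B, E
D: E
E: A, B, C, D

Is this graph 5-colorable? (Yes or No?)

Yes

The chromatic number is 4. A, B, C, E are mutually adjacent (a clique of size 4), so at least 4 colors are needed.
4 colors suffice: A=2, B=3, C=4, D=2, E=1.
Since 5 ≥ 4, a proper 5-coloring certainly exists.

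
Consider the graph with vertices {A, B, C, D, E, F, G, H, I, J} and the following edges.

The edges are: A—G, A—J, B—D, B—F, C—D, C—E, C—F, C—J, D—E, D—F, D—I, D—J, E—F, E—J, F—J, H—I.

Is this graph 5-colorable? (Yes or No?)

Yes

The chromatic number is 5. C, D, E, F, J form a clique, so at least 5 colors are needed.
5 colors suffice: color red → {A, D, H}; color blue → {F, G, I}; color green → {B, J}; color yellow → {C}; color purple → {E}.
That is already a proper 5-coloring.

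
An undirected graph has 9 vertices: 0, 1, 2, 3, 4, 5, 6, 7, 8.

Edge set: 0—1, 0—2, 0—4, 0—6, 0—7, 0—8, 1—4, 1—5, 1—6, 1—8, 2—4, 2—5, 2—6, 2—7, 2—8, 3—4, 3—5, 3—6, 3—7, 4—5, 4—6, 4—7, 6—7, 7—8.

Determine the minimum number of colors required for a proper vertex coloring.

0, 2, 4, 6, 7 form a clique, so at least 5 colors are needed.
5 colors suffice: color red → {4, 8}; color blue → {0, 5}; color green → {6}; color yellow → {1, 2, 3}; color purple → {7}. Every edge joins two different colors.

5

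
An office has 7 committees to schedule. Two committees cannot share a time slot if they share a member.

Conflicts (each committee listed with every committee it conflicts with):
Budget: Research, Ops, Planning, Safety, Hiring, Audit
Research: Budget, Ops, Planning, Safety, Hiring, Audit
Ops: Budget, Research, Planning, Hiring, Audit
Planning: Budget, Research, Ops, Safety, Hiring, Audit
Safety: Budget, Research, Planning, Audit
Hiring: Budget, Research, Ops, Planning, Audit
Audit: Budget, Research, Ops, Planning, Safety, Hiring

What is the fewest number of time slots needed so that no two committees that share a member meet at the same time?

Budget, Research, Ops, Planning, Hiring, Audit pairwise conflict, so at least 6 time slots are needed.
6 time slots suffice: time slot 1 → {Planning}; time slot 2 → {Research}; time slot 3 → {Budget}; time slot 4 → {Audit}; time slot 5 → {Ops, Safety}; time slot 6 → {Hiring}. Each listed conflict is separated.

6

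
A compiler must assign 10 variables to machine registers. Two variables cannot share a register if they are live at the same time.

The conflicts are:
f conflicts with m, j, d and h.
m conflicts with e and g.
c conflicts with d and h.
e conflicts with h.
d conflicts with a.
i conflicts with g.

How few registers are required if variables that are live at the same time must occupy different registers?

2

m and g conflict, so at least 2 registers are needed.
2 registers suffice: register 1 → {f, c, e, a, g}; register 2 → {m, j, d, i, h}. No two conflicting variables share a register.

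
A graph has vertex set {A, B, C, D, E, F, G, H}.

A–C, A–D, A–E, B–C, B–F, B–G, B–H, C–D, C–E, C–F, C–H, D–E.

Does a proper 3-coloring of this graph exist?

A, C, D, E form a clique, so at least 4 colors are needed.
So 3 colors are not enough.

No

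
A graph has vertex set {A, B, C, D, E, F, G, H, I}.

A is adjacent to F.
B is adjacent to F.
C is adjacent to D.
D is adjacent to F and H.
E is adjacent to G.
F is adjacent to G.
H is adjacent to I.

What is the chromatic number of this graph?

F and G are adjacent, so at least 2 colors are needed.
A valid assignment using 2 colors: A=2, B=2, C=1, D=2, E=1, F=1, G=2, H=1, I=2. No two adjacent vertices share a color.

2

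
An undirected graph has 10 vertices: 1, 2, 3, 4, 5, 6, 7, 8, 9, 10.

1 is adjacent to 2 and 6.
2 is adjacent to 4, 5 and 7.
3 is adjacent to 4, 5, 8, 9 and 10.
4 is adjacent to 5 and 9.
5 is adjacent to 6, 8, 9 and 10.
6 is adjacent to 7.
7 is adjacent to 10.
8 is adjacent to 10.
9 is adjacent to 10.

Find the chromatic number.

3, 5, 9, 10 form a clique, so at least 4 colors are needed.
A valid assignment using 4 colors: 1=a, 2=b, 3=b, 4=c, 5=a, 6=b, 7=a, 8=d, 9=d, 10=c. Every edge joins two different colors.

4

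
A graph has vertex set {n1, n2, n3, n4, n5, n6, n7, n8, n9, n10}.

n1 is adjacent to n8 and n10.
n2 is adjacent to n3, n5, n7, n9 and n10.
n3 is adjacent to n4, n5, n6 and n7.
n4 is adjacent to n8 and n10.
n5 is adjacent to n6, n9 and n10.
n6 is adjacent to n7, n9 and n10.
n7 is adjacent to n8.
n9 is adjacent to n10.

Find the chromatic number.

4

n5, n6, n9, n10 are mutually adjacent (a clique of size 4), so at least 4 colors are needed.
4 colors suffice: color 1 → {n3, n8, n10}; color 2 → {n1, n2, n4, n6}; color 3 → {n5, n7}; color 4 → {n9}. No two adjacent vertices share a color.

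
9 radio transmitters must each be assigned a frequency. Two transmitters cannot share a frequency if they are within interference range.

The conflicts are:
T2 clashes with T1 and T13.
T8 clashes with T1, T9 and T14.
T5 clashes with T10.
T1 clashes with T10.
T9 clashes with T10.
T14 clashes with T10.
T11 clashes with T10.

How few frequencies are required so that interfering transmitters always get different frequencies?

2

T8 and T9 conflict, so at least 2 frequencies are needed.
2 frequencies suffice: frequency 1 → {T2, T8, T10}; frequency 2 → {T5, T1, T9, T14, T11, T13}. Every pair that conflicts lands in different frequencies.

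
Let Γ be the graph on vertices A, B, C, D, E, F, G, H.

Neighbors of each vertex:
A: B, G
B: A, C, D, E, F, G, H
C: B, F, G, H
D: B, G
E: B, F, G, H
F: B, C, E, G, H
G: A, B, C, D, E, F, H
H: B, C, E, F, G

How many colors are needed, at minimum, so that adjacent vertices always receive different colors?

B, E, F, G, H are pairwise adjacent (a clique of size 5), so at least 5 colors are needed.
5 colors suffice: A=3, B=1, C=5, D=3, E=5, F=3, G=2, H=4. Each edge has distinct colors on its endpoints.

5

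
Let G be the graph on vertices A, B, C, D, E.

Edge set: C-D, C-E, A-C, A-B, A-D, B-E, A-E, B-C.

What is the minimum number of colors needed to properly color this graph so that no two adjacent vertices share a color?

A, B, C, E are pairwise adjacent (a clique of size 4), so at least 4 colors are needed.
4 colors suffice: color 1 → {A}; color 2 → {C}; color 3 → {B, D}; color 4 → {E}. Every edge joins two different colors.

4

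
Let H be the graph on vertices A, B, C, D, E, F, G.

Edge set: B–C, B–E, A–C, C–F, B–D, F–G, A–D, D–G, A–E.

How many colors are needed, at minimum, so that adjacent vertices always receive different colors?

The cycle G-F-C-A-D-G has odd length 5, so it cannot be 2-colored; at least 3 colors are needed.
One proper 3-coloring: A=2, B=2, C=1, D=1, E=1, F=3, G=2. No two adjacent vertices share a color.

3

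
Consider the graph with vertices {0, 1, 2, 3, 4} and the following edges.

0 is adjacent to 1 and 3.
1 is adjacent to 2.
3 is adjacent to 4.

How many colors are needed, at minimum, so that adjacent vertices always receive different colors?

1 and 2 are adjacent, so at least 2 colors are needed.
One proper 2-coloring: 0=blue, 1=red, 2=blue, 3=red, 4=blue. Every edge joins two different colors.

2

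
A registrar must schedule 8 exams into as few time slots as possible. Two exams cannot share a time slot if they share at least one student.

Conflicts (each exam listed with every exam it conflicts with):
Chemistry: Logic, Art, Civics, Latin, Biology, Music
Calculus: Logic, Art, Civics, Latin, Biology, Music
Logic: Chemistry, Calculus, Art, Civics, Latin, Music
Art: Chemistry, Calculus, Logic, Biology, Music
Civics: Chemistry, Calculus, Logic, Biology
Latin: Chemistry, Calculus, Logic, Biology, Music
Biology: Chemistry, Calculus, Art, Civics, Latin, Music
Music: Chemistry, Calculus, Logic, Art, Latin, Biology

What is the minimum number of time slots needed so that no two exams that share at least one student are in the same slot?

4

Chemistry, Latin, Biology, Music are mutually in conflict, so at least 4 time slots are needed.
4 time slots suffice: Chemistry=1, Calculus=1, Logic=2, Art=4, Civics=3, Latin=4, Biology=2, Music=3. Every pair that conflicts lands in different time slots.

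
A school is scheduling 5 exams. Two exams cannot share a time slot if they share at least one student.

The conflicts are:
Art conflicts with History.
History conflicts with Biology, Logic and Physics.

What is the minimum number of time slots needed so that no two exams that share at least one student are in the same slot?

History and Biology conflict, so at least 2 time slots are needed.
2 time slots suffice: time slot 1 → {History}; time slot 2 → {Art, Biology, Logic, Physics}. Each listed conflict is separated.

2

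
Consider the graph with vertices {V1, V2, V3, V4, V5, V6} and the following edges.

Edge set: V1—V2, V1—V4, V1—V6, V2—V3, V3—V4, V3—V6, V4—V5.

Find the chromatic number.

2

V1 and V2 are adjacent, so at least 2 colors are needed.
2 colors suffice: color red → {V1, V3, V5}; color blue → {V2, V4, V6}. Every edge joins two different colors.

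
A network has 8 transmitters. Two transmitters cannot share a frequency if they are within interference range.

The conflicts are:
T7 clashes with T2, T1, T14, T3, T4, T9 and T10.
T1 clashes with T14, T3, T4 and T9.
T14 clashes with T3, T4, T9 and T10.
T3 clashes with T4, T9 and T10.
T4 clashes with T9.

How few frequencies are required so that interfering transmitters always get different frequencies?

T7, T1, T14, T3, T4, T9 are mutually in conflict, so at least 6 frequencies are needed.
A valid assignment using 6 frequencies: T7=1, T2=2, T1=6, T14=2, T3=3, T4=5, T9=4, T10=4. Every pair that conflicts lands in different frequencies.

6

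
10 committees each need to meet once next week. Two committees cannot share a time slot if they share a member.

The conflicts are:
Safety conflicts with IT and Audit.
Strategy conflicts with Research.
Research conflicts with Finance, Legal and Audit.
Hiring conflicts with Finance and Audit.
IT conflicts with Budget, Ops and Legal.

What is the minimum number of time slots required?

3

The cycle Legal-Research-Audit-Safety-IT-Legal has odd length 5, so it cannot be 2-colored; at least 3 time slots are needed.
Using 3 time slots: Safety=3, Strategy=2, Research=1, Hiring=1, Finance=2, IT=1, Budget=2, Ops=2, Legal=2, Audit=2. Each listed conflict is separated.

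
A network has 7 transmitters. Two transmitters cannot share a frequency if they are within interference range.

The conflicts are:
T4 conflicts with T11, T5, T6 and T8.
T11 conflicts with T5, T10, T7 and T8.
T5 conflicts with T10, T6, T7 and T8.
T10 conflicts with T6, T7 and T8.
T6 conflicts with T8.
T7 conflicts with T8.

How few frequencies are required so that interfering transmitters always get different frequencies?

T11, T5, T10, T7, T8 all conflict with each other, so at least 5 frequencies are needed.
5 frequencies suffice: frequency 1 → {T5}; frequency 2 → {T8}; frequency 3 → {T11, T6}; frequency 4 → {T4, T10}; frequency 5 → {T7}. Every pair that conflicts lands in different frequencies.

5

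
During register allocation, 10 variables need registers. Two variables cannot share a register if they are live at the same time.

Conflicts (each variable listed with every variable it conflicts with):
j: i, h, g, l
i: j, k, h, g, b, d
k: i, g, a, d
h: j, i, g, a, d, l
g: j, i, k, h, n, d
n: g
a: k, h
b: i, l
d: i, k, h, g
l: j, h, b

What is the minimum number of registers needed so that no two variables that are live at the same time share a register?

4

j, i, h, g all conflict with each other, so at least 4 registers are needed.
4 registers suffice: register 1 → {g, a, l}; register 2 → {i, n}; register 3 → {k, h, b}; register 4 → {j, d}. No two conflicting variables share a register.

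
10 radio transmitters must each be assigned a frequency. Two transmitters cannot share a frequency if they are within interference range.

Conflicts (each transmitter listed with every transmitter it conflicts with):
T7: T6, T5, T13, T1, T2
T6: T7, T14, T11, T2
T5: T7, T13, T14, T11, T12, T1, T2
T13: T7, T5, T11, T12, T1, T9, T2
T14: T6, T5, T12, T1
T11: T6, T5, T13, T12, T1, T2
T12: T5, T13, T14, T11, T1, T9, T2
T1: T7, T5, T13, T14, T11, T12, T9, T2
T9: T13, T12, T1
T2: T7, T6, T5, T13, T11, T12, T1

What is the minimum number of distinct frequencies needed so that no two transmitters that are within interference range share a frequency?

T5, T13, T11, T12, T1, T2 pairwise conflict, so at least 6 frequencies are needed.
6 frequencies suffice: frequency 1 → {T6, T1}; frequency 2 → {T14, T9, T2}; frequency 3 → {T5}; frequency 4 → {T7, T12}; frequency 5 → {T13}; frequency 6 → {T11}. Each listed conflict is separated.

6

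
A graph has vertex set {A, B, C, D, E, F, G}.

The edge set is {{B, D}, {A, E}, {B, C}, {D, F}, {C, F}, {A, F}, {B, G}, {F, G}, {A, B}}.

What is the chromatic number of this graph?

2

B and D are adjacent, so at least 2 colors are needed.
One proper 2-coloring: A=blue, B=red, C=blue, D=blue, E=red, F=red, G=blue. No two adjacent vertices share a color.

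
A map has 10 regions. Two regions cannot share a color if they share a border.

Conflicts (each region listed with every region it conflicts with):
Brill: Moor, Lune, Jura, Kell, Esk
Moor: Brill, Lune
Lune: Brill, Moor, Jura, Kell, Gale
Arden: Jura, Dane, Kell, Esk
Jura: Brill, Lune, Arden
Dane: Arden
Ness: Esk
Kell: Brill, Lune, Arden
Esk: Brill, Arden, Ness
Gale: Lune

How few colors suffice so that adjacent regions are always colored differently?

Brill, Lune, Kell are mutually in conflict, so at least 3 colors are needed.
3 colors suffice: color 1 → {Lune, Arden, Ness}; color 2 → {Brill, Dane, Gale}; color 3 → {Moor, Jura, Kell, Esk}. Each listed conflict is separated.

3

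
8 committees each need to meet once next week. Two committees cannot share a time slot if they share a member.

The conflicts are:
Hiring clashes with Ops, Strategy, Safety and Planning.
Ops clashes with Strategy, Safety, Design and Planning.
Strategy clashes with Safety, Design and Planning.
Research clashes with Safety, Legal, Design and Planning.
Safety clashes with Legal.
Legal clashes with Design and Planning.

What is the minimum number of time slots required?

4

Hiring, Ops, Strategy, Planning pairwise conflict, so at least 4 time slots are needed.
Using 4 time slots: Hiring=4, Ops=3, Strategy=1, Research=3, Safety=2, Legal=1, Design=2, Planning=2. No two conflicting committees share a time slot.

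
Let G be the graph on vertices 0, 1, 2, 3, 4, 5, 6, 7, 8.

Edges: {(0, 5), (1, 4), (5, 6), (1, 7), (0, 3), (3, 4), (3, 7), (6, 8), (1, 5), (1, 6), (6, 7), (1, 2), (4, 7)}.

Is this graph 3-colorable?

Yes

The chromatic number is 3. 1, 6, 7 are mutually adjacent, so at least 3 colors are needed.
One proper 3-coloring: 0=blue, 1=red, 2=blue, 3=red, 4=blue, 5=green, 6=blue, 7=green, 8=red.
That is already a proper 3-coloring.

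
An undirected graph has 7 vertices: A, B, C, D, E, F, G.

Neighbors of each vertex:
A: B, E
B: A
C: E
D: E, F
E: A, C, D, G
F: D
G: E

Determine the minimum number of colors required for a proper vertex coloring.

C and E are adjacent, so at least 2 colors are needed.
A valid assignment using 2 colors: A=2, B=1, C=2, D=2, E=1, F=1, G=2. Every edge joins two different colors.

2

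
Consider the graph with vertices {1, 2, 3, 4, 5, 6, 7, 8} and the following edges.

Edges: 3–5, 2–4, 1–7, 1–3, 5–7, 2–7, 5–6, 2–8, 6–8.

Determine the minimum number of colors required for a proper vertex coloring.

3

The cycle 2-7-5-6-8-2 has odd length 5, so it cannot be 2-colored; at least 3 colors are needed.
3 colors suffice: 1=red, 2=red, 3=blue, 4=blue, 5=red, 6=green, 7=blue, 8=blue. Every edge joins two different colors.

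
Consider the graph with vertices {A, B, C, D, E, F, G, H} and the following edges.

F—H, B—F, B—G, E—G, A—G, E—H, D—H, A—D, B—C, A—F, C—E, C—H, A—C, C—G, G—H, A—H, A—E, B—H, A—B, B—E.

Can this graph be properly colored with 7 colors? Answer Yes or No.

Yes

The chromatic number is 6. A, B, C, E, G, H form a clique, so at least 6 colors are needed.
A valid assignment using 6 colors: A=1, B=3, C=6, D=3, E=5, F=4, G=4, H=2.
Since 7 ≥ 6, a proper 7-coloring certainly exists.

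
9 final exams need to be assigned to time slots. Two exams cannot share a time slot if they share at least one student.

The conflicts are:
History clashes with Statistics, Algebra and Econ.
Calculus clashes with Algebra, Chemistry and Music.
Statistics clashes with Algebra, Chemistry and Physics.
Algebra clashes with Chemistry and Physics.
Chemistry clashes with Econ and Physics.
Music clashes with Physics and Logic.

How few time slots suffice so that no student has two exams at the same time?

Statistics, Algebra, Chemistry, Physics all conflict with each other, so at least 4 time slots are needed.
4 time slots suffice: time slot 1 → {Algebra, Econ, Music}; time slot 2 → {History, Chemistry, Logic}; time slot 3 → {Calculus, Physics}; time slot 4 → {Statistics}. Every pair that conflicts lands in different time slots.

4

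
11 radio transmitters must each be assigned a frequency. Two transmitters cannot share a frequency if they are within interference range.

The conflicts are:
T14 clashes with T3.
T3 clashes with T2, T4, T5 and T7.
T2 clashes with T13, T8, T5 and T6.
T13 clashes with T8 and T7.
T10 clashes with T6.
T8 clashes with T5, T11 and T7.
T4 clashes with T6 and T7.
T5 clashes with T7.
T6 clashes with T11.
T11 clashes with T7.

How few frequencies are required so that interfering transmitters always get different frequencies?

T8, T11, T7 all conflict with each other, so at least 3 frequencies are needed.
A valid assignment using 3 frequencies: T14=1, T3=2, T2=1, T13=3, T10=1, T8=2, T4=3, T5=3, T6=2, T11=3, T7=1. Each listed conflict is separated.

3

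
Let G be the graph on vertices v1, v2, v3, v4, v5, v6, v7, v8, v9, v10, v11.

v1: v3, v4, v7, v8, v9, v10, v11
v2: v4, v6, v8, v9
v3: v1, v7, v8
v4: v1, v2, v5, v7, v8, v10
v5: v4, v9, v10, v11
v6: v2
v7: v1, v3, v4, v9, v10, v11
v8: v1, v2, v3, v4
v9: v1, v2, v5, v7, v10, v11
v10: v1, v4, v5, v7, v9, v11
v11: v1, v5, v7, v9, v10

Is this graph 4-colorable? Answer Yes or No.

v1, v7, v9, v10, v11 are mutually adjacent (a clique of size 5), so at least 5 colors are needed.
So 4 colors are not enough.

No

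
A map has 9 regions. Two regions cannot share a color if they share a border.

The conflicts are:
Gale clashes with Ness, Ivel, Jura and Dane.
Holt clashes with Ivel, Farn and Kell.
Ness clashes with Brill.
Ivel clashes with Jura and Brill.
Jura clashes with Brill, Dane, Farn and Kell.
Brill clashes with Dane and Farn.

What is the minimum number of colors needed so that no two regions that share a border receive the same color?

3

Jura, Brill, Farn all conflict with each other, so at least 3 colors are needed.
3 colors suffice: color 1 → {Holt, Ness, Jura}; color 2 → {Gale, Brill, Kell}; color 3 → {Ivel, Dane, Farn}. No two conflicting regions share a color.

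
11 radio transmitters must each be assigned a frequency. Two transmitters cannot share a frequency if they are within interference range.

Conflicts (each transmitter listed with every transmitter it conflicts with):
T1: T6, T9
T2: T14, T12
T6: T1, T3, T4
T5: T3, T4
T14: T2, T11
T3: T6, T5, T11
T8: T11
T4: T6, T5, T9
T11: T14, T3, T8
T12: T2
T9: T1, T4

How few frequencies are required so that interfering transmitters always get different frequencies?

T5 and T3 conflict, so at least 2 frequencies are needed.
2 frequencies suffice: frequency 1 → {T2, T6, T5, T11, T9}; frequency 2 → {T1, T14, T3, T8, T4, T12}. Each listed conflict is separated.

2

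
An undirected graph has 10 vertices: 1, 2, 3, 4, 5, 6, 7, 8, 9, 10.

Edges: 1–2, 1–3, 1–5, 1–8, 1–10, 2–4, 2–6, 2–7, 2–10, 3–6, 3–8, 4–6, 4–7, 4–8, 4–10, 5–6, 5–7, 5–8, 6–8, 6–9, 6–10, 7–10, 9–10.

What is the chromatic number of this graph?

2, 4, 7, 10 are mutually adjacent (a clique of size 4), so at least 4 colors are needed.
4 colors suffice: color red → {1, 6, 7}; color blue → {8, 10}; color green → {3, 4, 5, 9}; color yellow → {2}. Every edge joins two different colors.

4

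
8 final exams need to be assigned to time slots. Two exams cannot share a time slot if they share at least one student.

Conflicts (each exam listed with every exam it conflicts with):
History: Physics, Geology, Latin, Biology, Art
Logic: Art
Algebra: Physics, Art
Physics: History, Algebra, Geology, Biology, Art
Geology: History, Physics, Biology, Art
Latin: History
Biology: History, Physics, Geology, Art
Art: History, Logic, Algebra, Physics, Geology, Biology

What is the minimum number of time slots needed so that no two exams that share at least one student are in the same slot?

5

History, Physics, Geology, Biology, Art all conflict with each other, so at least 5 time slots are needed.
5 time slots suffice: time slot 1 → {Latin, Art}; time slot 2 → {History, Logic, Algebra}; time slot 3 → {Physics}; time slot 4 → {Geology}; time slot 5 → {Biology}. Every pair that conflicts lands in different time slots.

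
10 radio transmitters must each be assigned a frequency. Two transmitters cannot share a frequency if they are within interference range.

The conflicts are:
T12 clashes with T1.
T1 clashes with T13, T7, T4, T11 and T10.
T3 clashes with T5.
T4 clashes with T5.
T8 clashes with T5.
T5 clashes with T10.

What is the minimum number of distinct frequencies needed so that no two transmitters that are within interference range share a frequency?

T1 and T13 conflict, so at least 2 frequencies are needed.
2 frequencies suffice: frequency 1 → {T1, T5}; frequency 2 → {T12, T3, T13, T7, T4, T11, T8, T10}. No two conflicting transmitters share a frequency.

2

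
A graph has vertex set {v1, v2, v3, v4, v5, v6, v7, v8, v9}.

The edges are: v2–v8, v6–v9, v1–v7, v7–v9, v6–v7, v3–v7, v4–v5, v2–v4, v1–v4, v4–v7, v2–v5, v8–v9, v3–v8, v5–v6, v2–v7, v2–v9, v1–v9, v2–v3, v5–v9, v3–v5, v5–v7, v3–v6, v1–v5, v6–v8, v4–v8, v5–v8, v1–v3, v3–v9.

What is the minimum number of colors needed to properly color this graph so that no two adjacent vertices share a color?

5

v2, v3, v5, v8, v9 form a clique, so at least 5 colors are needed.
5 colors suffice: v1=5, v2=5, v3=3, v4=2, v5=1, v6=5, v7=4, v8=4, v9=2. No two adjacent vertices share a color.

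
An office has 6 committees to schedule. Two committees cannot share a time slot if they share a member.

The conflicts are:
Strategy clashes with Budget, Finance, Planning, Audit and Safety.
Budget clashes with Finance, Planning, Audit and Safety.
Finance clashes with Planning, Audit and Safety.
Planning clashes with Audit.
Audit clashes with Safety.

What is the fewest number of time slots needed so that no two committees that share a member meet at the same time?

5

Strategy, Budget, Finance, Audit, Safety are mutually in conflict, so at least 5 time slots are needed.
5 time slots suffice: Strategy=1, Budget=3, Finance=4, Planning=5, Audit=2, Safety=5. Every pair that conflicts lands in different time slots.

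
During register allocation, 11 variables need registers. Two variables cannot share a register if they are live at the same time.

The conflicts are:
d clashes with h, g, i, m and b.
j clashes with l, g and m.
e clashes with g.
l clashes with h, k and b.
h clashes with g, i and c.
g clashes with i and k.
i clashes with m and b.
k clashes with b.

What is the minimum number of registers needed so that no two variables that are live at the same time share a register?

4

d, h, g, i pairwise conflict, so at least 4 registers are needed.
4 registers suffice: register 1 → {l, g, c, m}; register 2 → {j, e, i, k}; register 3 → {h, b}; register 4 → {d}. No two conflicting variables share a register.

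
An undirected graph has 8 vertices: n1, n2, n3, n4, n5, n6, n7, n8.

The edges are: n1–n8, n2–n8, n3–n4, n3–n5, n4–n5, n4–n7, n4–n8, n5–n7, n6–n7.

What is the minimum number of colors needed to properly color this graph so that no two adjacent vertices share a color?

3

n3, n4, n5 are pairwise adjacent, so at least 3 colors are needed.
3 colors suffice: color 1 → {n1, n2, n4, n6}; color 2 → {n5, n8}; color 3 → {n3, n7}. No two adjacent vertices share a color.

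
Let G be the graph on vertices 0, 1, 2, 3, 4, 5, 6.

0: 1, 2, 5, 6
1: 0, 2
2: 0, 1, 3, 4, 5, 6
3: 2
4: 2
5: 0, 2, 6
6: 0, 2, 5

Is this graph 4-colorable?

Yes

The chromatic number is 4. 0, 2, 5, 6 are mutually adjacent (a clique of size 4), so at least 4 colors are needed.
A valid assignment using 4 colors: 0=blue, 1=green, 2=red, 3=blue, 4=blue, 5=green, 6=yellow.
That is already a proper 4-coloring.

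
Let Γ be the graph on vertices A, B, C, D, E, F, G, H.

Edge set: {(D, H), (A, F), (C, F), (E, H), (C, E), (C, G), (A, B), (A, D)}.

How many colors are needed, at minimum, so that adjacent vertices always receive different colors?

2

C and G are adjacent, so at least 2 colors are needed.
A valid assignment using 2 colors: A=1, B=2, C=1, D=2, E=2, F=2, G=2, H=1. Each edge has distinct colors on its endpoints.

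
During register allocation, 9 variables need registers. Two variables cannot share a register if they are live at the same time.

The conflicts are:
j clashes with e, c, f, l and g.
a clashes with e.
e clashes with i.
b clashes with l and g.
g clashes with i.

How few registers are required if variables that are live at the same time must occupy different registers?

2

j and g conflict, so at least 2 registers are needed.
2 registers suffice: register 1 → {j, a, b, i}; register 2 → {e, c, f, l, g}. Every pair that conflicts lands in different registers.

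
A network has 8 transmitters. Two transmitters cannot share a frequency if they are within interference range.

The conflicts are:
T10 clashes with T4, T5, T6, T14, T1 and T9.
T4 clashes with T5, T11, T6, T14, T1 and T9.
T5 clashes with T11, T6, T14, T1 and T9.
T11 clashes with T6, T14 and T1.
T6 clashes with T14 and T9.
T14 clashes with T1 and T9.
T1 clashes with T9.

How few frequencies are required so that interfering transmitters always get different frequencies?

T10, T4, T5, T6, T14, T9 all conflict with each other, so at least 6 frequencies are needed.
6 frequencies suffice: T10=5, T4=2, T5=3, T11=5, T6=4, T14=1, T1=4, T9=6. No two conflicting transmitters share a frequency.

6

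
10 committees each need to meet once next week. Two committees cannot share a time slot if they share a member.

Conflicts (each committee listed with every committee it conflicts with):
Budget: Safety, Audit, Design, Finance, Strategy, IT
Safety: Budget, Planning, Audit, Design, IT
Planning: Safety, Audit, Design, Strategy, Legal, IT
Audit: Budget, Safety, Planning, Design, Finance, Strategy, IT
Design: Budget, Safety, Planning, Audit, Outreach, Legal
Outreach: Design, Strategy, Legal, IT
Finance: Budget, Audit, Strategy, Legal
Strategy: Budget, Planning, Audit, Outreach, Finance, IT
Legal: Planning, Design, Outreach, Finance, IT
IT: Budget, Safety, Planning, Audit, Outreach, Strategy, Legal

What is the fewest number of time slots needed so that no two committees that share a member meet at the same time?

Planning, Audit, Strategy, IT are mutually in conflict, so at least 4 time slots are needed.
4 time slots suffice: Budget=3, Safety=4, Planning=3, Audit=1, Design=2, Outreach=3, Finance=2, Strategy=4, Legal=1, IT=2. No two conflicting committees share a time slot.

4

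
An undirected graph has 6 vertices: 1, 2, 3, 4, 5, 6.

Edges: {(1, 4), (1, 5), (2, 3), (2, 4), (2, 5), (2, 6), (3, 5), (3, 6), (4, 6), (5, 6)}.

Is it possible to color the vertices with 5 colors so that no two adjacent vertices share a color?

Yes

The chromatic number is 4. 2, 3, 5, 6 form a clique, so at least 4 colors are needed.
4 colors suffice: color red → {1, 6}; color blue → {2}; color green → {4, 5}; color yellow → {3}.
Since 5 ≥ 4, a proper 5-coloring certainly exists.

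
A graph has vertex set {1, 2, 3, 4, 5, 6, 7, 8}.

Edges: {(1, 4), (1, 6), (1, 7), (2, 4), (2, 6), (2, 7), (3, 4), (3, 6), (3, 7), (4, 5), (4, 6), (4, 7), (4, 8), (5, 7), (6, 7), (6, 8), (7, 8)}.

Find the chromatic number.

4, 6, 7, 8 are mutually adjacent (a clique of size 4), so at least 4 colors are needed.
4 colors suffice: 1=yellow, 2=yellow, 3=yellow, 4=red, 5=green, 6=green, 7=blue, 8=yellow. No two adjacent vertices share a color.

4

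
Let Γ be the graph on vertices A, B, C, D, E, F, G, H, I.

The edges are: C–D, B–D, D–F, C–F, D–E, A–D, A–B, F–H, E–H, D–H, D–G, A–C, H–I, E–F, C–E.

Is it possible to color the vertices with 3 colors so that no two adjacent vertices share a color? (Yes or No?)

No

D, E, F, H form a clique, so at least 4 colors are needed.
So 3 colors are not enough.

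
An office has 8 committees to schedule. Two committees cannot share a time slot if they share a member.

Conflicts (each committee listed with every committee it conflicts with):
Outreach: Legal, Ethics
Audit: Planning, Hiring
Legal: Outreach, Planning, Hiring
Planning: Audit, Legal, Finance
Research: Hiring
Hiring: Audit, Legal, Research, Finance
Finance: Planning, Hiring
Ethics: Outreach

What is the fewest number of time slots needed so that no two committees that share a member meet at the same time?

2

Hiring and Finance conflict, so at least 2 time slots are needed.
2 time slots suffice: time slot 1 → {Outreach, Planning, Hiring}; time slot 2 → {Audit, Legal, Research, Finance, Ethics}. Every pair that conflicts lands in different time slots.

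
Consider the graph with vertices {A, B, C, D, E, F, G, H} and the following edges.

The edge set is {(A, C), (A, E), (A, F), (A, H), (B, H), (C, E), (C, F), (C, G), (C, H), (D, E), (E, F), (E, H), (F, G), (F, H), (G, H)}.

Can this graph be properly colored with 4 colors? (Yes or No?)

No

A, C, E, F, H form a clique, so at least 5 colors are needed.
So 4 colors are not enough.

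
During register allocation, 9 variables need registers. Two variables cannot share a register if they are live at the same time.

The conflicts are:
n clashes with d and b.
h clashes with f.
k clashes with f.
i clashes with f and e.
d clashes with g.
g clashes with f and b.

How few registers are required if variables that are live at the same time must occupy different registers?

h and f conflict, so at least 2 registers are needed.
2 registers suffice: register 1 → {d, f, e, b}; register 2 → {n, h, k, i, g}. Every pair that conflicts lands in different registers.

2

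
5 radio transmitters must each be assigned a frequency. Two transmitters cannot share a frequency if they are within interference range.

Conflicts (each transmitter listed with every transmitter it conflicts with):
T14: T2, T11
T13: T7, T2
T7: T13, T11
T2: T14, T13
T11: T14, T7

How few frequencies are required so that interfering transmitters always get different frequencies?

3

The cycle T11-T14-T2-T13-T7-T11 has odd length 5, so it cannot be 2-colored; at least 3 frequencies are needed.
A valid assignment using 3 frequencies: T14=2, T13=2, T7=3, T2=1, T11=1. Each listed conflict is separated.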